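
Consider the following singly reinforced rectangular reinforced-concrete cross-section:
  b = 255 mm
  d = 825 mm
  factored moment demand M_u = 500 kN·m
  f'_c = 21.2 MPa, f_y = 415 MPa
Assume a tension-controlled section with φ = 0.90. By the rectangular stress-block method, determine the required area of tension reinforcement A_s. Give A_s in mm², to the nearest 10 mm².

A_s ≈ 1800 mm²

M_n = M_u/φ = 500/0.90 = 555.556 kN·m.
With M_n = 0.85 f'_c a b (d − a/2), solve the quadratic for a:
a = d − √(d² − 2M_n/(0.85 f'_c b)) = 825 − √(825² − 2 × 555.556×10⁶/(0.85 × 21.2 × 255)) = 162.56 mm.
A_s = 0.85 f'_c a b / f_y = 0.85 × 21.2 × 162.56 × 255 / 415 = 1800.0 mm².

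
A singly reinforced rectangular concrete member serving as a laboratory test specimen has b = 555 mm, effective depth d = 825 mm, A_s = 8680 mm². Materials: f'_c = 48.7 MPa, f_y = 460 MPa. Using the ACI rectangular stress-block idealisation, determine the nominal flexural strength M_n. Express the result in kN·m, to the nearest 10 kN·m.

T = A_s f_y = 8680 × 460 = 3992800 N = 3992.8 kN.
From C = T: a = T/(0.85 f'_c b) = 3992800/(0.85 × 48.7 × 555) = 173.79 mm.
M_n = T(d − a/2) = 3992.8 kN × (825 − 86.895) mm = 2947.11 kN·m.

M_n ≈ 2950 kN·m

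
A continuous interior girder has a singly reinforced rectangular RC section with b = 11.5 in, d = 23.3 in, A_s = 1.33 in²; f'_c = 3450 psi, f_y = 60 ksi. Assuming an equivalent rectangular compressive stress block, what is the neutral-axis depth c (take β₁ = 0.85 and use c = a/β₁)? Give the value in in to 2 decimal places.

c ≈ 2.78 in

T = A_s f_y = 1.33 × 60 = 79.8 kips.
a = T/(0.85 f'_c b) = 79.8/(0.85 × 3.45 × 11.5) = 2.3663 in.
With β₁ = 0.85, c = a/β₁ = 2.3663/0.85 = 2.78 in.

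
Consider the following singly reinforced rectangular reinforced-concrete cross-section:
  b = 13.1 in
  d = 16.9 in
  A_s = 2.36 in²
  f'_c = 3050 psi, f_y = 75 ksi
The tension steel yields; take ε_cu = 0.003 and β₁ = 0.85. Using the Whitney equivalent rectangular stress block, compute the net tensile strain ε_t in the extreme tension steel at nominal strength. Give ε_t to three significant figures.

ε_t ≈ 0.00527

a = A_s f_y/(0.85 f'_c b) = 5.212 in.
β₁ = 0.85, so c = a/β₁ = 5.212/0.85 = 6.132 in.
From the linear strain diagram with ε_cu = 0.003: ε_t = 0.003 (d − c)/c = 0.003 × (16.9 − 6.132)/6.132 = 0.00527.
Since ε_t ≥ 0.005, the section is tension-controlled.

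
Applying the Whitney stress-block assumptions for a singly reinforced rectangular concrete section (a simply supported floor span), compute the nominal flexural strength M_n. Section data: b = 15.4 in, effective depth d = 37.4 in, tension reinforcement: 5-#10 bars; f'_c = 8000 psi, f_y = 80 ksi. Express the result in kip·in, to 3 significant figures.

A_s = 5 × 1.27 = 6.35 in².
T = A_s f_y = 6.35 × 80 = 508 kips.
a = T/(0.85 f'_c b) = 508/(0.85 × 8 × 15.4) = 4.851 in.
M_n = T(d − a/2) = 508 × (37.4 − 2.4255) = 17767.0 kip·in.

M_n ≈ 17800 kip·in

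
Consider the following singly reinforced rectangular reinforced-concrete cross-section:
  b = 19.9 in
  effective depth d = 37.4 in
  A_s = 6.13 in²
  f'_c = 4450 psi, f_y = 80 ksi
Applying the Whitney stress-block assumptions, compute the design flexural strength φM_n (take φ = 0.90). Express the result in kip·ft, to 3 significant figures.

φM_n ≈ 1260 kip·ft

T = A_s f_y = 6.13 × 80 = 490.4 kips.
a = T/(0.85 f'_c b) = 490.4/(0.85 × 4.45 × 19.9) = 6.515 in.
M_n = T(d − a/2) = 490.4 × (37.4 − 3.2575) = 16743.5 kip·in = 16743.5/12 = 1395.29 kip·ft.
φM_n = 0.90 × 1395.29 = 1255.76 kip·ft.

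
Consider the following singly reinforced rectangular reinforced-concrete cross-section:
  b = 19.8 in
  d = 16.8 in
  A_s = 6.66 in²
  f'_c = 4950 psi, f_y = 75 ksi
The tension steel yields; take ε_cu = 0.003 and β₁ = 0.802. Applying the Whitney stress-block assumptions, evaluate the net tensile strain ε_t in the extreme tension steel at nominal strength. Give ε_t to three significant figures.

ε_t ≈ 0.00374

a = A_s f_y/(0.85 f'_c b) = 5.996 in.
β₁ = 0.802, so c = a/β₁ = 5.996/0.802 = 7.476 in.
From the linear strain diagram with ε_cu = 0.003: ε_t = 0.003 (d − c)/c = 0.003 × (16.8 − 7.476)/7.476 = 0.00374.
ε_t < 0.004 — the section is over-reinforced for flexure under ACI limits.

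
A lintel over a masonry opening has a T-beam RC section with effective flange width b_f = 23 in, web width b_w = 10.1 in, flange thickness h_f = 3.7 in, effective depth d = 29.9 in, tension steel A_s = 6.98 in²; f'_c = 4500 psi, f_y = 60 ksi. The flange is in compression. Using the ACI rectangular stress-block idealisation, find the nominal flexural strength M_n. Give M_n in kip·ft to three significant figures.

Tension: T = A_s f_y = 6.98 × 60 = 418.8 kips.
Try a within the flange: a = T/(0.85 f'_c b_f) = 418.8/(0.85 × 4.5 × 23) = 4.760 in.
a = 4.760 > h_f = 3.7 in: the block extends into the web. Split into flange-overhang and web parts.
C_f = 0.85 f'_c (b_f − b_w) h_f = 0.85 × 4.5 × (23 − 10.1) × 3.7 = 182.6 kips.
Remaining web compression depth: a_w = (T − C_f)/(0.85 f'_c b_w) = (418.8 − 182.6)/(0.85 × 4.5 × 10.1) = 6.114 in.
M_n = C_f(d − h_f/2) + (T − C_f)(d − a_w/2) = 182.6 × (29.9 − 1.85) + 236.2 × (29.9 − 3.057) = 5121.9 + 6340.3 = 11462.2 kip·in.
M_n = 11462.2/12 = 955.18 kip·ft.

M_n ≈ 955 kip·ft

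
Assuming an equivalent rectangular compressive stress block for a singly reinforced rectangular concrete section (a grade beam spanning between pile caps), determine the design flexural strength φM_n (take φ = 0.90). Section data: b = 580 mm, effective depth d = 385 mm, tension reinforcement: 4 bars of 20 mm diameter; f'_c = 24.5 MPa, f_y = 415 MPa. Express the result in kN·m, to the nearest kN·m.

A_s = 4 × 314 = 1256 mm².
T = A_s f_y = 1256 × 415 = 521240 N = 521.24 kN.
From C = T: a = T/(0.85 f'_c b) = 521240/(0.85 × 24.5 × 580) = 43.15 mm.
M_n = T(d − a/2) = 521.24 kN × (385 − 21.575) mm = 189.43 kN·m.
φM_n = 0.90 × 189.43 = 170.49 kN·m.

φM_n ≈ 170 kN·m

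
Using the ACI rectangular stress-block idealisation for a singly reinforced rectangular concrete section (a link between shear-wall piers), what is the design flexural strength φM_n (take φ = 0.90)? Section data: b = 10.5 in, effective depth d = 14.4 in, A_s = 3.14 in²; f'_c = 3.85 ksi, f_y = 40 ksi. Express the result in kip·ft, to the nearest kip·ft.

φM_n ≈ 118 kip·ft

T = A_s f_y = 3.14 × 40 = 125.6 kips.
a = T/(0.85 f'_c b) = 125.6/(0.85 × 3.85 × 10.5) = 3.655 in.
M_n = T(d − a/2) = 125.6 × (14.4 − 1.8275) = 1579.1 kip·in = 1579.1/12 = 131.59 kip·ft.
φM_n = 0.90 × 131.59 = 118.43 kip·ft.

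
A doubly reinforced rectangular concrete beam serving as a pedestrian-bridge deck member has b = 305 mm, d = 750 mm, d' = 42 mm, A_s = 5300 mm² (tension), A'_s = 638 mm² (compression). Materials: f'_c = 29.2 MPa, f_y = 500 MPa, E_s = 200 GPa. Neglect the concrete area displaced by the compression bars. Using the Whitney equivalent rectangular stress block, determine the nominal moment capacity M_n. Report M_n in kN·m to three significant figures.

Assume both tension and compression steel yield.
Net tension couple steel: A_s − A'_s = 4662 mm².
a = (A_s − A'_s) f_y / (0.85 f'_c b) = 2331000/(0.85 × 29.2 × 305) = 307.92 mm.
c = a/β₁ = 307.92/0.841 = 366.14 mm; ε'_s = 0.003(c − d')/c = 0.0027 ≥ f_y/E_s = 0.0025, so compression steel does yield.
M_n = (A_s − A'_s) f_y (d − a/2) + A'_s f_y (d − d') = [2331000 × (750 − 153.96) + 319000 × (750 − 42)] × 10⁻⁶ = 1389.37 + 225.85 = 1615.22 kN·m.

M_n ≈ 1620 kN·m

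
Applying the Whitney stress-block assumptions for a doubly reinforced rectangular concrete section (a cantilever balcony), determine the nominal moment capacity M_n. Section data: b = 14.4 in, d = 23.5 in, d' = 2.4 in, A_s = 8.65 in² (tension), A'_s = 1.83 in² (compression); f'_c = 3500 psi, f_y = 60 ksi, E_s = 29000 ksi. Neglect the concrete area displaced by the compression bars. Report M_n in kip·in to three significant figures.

Assume both steels yield.
a = (A_s − A'_s) f_y/(0.85 f'_c b) = (8.65 − 1.83) × 60/(0.85 × 3.5 × 14.4) = 9.552 in.
c = a/β₁ = 9.552/0.85 = 11.238 in; ε'_s = 0.003(c − d')/c = 0.0024 ≥ ε_y = 0.0021, so the compression steel yields.
M_n = (A_s − A'_s) f_y (d − a/2) + A'_s f_y (d − d') = 409.2 × (23.5 − 4.776) + 109.8 × (23.5 − 2.4) = 7661.9 + 2316.8 = 9978.7 kip·in.

M_n ≈ 9980 kip·in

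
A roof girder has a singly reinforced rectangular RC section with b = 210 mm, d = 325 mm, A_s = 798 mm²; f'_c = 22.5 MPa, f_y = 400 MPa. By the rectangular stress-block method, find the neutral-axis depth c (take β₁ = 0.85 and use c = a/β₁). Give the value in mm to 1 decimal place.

c ≈ 93.5 mm

T = A_s f_y = 798 × 400 = 319200 N = 319.2 kN.
Setting C = 0.85 f'_c a b equal to T: a = 319200/(0.85 × 22.5 × 210) = 79.477 mm.
With β₁ = 0.85, c = a/β₁ = 79.477/0.85 = 93.5 mm.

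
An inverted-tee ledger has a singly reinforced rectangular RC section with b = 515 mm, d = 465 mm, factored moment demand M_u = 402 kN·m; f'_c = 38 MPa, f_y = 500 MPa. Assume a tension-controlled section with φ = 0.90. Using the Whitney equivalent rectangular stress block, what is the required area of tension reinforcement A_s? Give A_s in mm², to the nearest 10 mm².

A_s ≈ 2060 mm²

M_n = M_u/φ = 402/0.90 = 446.667 kN·m.
With M_n = 0.85 f'_c a b (d − a/2), solve the quadratic for a:
a = d − √(d² − 2M_n/(0.85 f'_c b)) = 465 − √(465² − 2 × 446.667×10⁶/(0.85 × 38 × 515)) = 61.86 mm.
A_s = 0.85 f'_c a b / f_y = 0.85 × 38 × 61.86 × 515 / 500 = 2058.0 mm².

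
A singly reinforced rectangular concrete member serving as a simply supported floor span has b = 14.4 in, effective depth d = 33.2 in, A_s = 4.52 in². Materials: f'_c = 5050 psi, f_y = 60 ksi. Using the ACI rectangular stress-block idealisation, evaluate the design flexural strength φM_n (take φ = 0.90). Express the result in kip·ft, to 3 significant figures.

T = A_s f_y = 4.52 × 60 = 271.2 kips.
a = T/(0.85 f'_c b) = 271.2/(0.85 × 5.05 × 14.4) = 4.387 in.
M_n = T(d − a/2) = 271.2 × (33.2 − 2.1935) = 8409.0 kip·in = 8409.0/12 = 700.75 kip·ft.
φM_n = 0.90 × 700.75 = 630.68 kip·ft.

φM_n ≈ 631 kip·ft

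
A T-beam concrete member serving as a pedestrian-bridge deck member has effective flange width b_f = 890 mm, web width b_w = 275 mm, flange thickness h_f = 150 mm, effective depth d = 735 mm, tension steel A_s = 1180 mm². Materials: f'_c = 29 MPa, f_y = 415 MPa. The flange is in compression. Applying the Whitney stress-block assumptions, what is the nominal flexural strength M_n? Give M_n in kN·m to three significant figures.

Tension: T = A_s f_y = 1180 × 415 = 489700 N.
Try a within the flange: a = T/(0.85 f'_c b_f) = 489700/(0.85 × 29 × 890) = 22.32 mm.
Since a = 22.32 ≤ h_f = 150 mm, the stress block lies entirely in the flange; analyse as a rectangular beam of width b_f.
M_n = T(d − a/2) = 489700 × (735 − 11.16) = 354.46 × 10⁶ N·mm.
M_n = 354.46 kN·m.

M_n ≈ 354 kN·m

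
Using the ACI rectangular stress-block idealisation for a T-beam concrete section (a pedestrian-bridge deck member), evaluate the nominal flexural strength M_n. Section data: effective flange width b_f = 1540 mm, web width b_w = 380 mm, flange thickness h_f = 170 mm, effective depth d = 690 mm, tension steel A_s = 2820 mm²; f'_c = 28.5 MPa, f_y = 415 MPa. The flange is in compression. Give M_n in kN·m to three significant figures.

M_n ≈ 789 kN·m

Tension: T = A_s f_y = 2820 × 415 = 1170300 N.
Try a within the flange: a = T/(0.85 f'_c b_f) = 1170300/(0.85 × 28.5 × 1540) = 31.37 mm.
Since a = 31.37 ≤ h_f = 170 mm, the stress block lies entirely in the flange; analyse as a rectangular beam of width b_f.
M_n = T(d − a/2) = 1170300 × (690 − 15.685) = 789.15 × 10⁶ N·mm.
M_n = 789.15 kN·m.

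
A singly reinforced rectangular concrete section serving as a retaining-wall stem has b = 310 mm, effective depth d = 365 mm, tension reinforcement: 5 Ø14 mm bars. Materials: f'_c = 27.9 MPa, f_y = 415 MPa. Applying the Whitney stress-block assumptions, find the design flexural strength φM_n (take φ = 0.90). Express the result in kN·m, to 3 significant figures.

A_s = 5 × 154 = 770 mm².
T = A_s f_y = 770 × 415 = 319550 N = 319.55 kN.
From C = T: a = T/(0.85 f'_c b) = 319550/(0.85 × 27.9 × 310) = 43.47 mm.
M_n = T(d − a/2) = 319.55 kN × (365 − 21.735) mm = 109.69 kN·m.
φM_n = 0.90 × 109.69 = 98.72 kN·m.

φM_n ≈ 98.7 kN·m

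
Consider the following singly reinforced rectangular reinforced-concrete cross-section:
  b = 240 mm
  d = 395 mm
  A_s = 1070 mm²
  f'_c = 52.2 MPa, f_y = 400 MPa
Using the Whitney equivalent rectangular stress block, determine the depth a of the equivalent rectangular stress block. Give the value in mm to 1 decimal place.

T = A_s f_y = 1070 × 400 = 428000 N = 428 kN.
Setting C = 0.85 f'_c a b equal to T: a = 428000/(0.85 × 52.2 × 240) = 40.2 mm.

a ≈ 40.2 mm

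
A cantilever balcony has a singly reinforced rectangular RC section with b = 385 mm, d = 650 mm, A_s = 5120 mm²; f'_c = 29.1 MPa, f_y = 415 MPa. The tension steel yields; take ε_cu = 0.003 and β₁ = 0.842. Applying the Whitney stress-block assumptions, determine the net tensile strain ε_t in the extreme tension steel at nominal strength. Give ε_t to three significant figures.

ε_t ≈ 0.00436

a = A_s f_y/(0.85 f'_c b) = 223.12 mm.
β₁ = 0.842, so c = a/β₁ = 223.12/0.842 = 264.99 mm.
From the linear strain diagram with ε_cu = 0.003: ε_t = 0.003 (d − c)/c = 0.003 × (650 − 264.99)/264.99 = 0.00436.
ε_t is between 0.004 and 0.005 — transition zone.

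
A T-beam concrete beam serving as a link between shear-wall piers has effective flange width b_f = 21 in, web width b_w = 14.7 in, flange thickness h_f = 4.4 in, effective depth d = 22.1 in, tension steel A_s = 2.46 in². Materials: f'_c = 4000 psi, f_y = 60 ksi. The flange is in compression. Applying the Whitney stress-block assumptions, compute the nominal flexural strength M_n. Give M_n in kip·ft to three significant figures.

M_n ≈ 259 kip·ft

Tension: T = A_s f_y = 2.46 × 60 = 147.6 kips.
Try a within the flange: a = T/(0.85 f'_c b_f) = 147.6/(0.85 × 4 × 21) = 2.067 in.
Since a = 2.067 ≤ h_f = 4.4 in, the stress block lies entirely in the flange; analyse as a rectangular beam of width b_f.
M_n = T(d − a/2) = 147.6 × (22.1 − 1.0335) = 3109.4 kip·in.
M_n = 3109.4/12 = 259.12 kip·ft.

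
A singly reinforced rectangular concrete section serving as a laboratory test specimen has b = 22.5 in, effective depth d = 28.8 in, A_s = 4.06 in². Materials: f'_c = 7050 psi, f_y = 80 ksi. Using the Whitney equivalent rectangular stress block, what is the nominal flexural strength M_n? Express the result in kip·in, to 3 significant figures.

M_n ≈ 8960 kip·in

T = A_s f_y = 4.06 × 80 = 324.8 kips.
a = T/(0.85 f'_c b) = 324.8/(0.85 × 7.05 × 22.5) = 2.409 in.
M_n = T(d − a/2) = 324.8 × (28.8 − 1.2045) = 8963.0 kip·in.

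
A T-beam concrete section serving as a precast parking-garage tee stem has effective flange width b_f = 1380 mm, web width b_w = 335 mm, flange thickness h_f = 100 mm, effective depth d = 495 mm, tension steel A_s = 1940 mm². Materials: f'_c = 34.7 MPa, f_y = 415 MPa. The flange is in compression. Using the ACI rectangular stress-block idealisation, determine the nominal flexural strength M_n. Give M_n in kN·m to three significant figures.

Tension: T = A_s f_y = 1940 × 415 = 805100 N.
Try a within the flange: a = T/(0.85 f'_c b_f) = 805100/(0.85 × 34.7 × 1380) = 19.78 mm.
Since a = 19.78 ≤ h_f = 100 mm, the stress block lies entirely in the flange; analyse as a rectangular beam of width b_f.
M_n = T(d − a/2) = 805100 × (495 − 9.89) = 390.56 × 10⁶ N·mm.
M_n = 390.56 kN·m.

M_n ≈ 391 kN·m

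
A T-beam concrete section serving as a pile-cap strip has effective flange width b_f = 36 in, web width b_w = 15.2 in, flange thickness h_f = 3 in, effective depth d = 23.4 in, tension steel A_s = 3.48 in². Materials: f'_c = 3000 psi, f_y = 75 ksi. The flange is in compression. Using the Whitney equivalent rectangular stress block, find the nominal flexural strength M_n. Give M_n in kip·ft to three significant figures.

M_n ≈ 478 kip·ft

Tension: T = A_s f_y = 3.48 × 75 = 261 kips.
Try a within the flange: a = T/(0.85 f'_c b_f) = 261/(0.85 × 3 × 36) = 2.843 in.
Since a = 2.843 ≤ h_f = 3 in, the stress block lies entirely in the flange; analyse as a rectangular beam of width b_f.
M_n = T(d − a/2) = 261 × (23.4 − 1.4215) = 5736.4 kip·in.
M_n = 5736.4/12 = 478.03 kip·ft.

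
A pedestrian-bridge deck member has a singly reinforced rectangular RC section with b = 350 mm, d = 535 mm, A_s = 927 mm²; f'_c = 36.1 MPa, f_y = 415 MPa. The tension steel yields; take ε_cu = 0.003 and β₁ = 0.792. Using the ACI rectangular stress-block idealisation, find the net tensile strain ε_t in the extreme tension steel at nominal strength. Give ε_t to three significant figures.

ε_t ≈ 0.0325

a = A_s f_y/(0.85 f'_c b) = 35.82 mm.
β₁ = 0.792, so c = a/β₁ = 35.82/0.792 = 45.23 mm.
From the linear strain diagram with ε_cu = 0.003: ε_t = 0.003 (d − c)/c = 0.003 × (535 − 45.23)/45.23 = 0.0325.
Since ε_t ≥ 0.005, the section is tension-controlled.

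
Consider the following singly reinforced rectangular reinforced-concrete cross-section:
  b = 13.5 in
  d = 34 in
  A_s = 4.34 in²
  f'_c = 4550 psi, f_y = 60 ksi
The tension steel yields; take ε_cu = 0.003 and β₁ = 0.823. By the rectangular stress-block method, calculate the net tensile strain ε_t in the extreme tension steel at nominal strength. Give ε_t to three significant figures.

ε_t ≈ 0.0138

a = A_s f_y/(0.85 f'_c b) = 4.987 in.
β₁ = 0.823, so c = a/β₁ = 4.987/0.823 = 6.060 in.
From the linear strain diagram with ε_cu = 0.003: ε_t = 0.003 (d − c)/c = 0.003 × (34 − 6.060)/6.060 = 0.0138.
Since ε_t ≥ 0.005, the section is tension-controlled.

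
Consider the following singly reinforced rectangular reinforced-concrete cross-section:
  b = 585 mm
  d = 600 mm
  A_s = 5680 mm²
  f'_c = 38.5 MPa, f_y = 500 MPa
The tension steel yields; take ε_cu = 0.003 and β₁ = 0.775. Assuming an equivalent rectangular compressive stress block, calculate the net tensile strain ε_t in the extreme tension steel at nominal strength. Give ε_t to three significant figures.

ε_t ≈ 0.00640

a = A_s f_y/(0.85 f'_c b) = 148.35 mm.
β₁ = 0.775, so c = a/β₁ = 148.35/0.775 = 191.42 mm.
From the linear strain diagram with ε_cu = 0.003: ε_t = 0.003 (d − c)/c = 0.003 × (600 − 191.42)/191.42 = 0.00640.
Since ε_t ≥ 0.005, the section is tension-controlled.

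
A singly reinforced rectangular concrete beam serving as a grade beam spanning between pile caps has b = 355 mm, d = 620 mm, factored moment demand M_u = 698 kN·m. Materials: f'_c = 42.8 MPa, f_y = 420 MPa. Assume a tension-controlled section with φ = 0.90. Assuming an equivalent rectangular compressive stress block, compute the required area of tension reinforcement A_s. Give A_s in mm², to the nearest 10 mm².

M_n = M_u/φ = 698/0.90 = 775.556 kN·m.
With M_n = 0.85 f'_c a b (d − a/2), solve the quadratic for a:
a = d − √(d² − 2M_n/(0.85 f'_c b)) = 620 − √(620² − 2 × 775.556×10⁶/(0.85 × 42.8 × 355)) = 105.90 mm.
A_s = 0.85 f'_c a b / f_y = 0.85 × 42.8 × 105.90 × 355 / 420 = 3256.4 mm².

A_s ≈ 3260 mm²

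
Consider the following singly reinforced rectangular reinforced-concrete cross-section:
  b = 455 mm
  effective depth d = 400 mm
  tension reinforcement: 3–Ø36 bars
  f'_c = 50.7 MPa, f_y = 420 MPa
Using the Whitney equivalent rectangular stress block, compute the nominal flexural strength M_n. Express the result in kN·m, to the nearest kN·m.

A_s = 3 × 1018 = 3054 mm².
T = A_s f_y = 3054 × 420 = 1282680 N = 1282.68 kN.
From C = T: a = T/(0.85 f'_c b) = 1282680/(0.85 × 50.7 × 455) = 65.42 mm.
M_n = T(d − a/2) = 1282.68 kN × (400 − 32.71) mm = 471.12 kN·m.

M_n ≈ 471 kN·m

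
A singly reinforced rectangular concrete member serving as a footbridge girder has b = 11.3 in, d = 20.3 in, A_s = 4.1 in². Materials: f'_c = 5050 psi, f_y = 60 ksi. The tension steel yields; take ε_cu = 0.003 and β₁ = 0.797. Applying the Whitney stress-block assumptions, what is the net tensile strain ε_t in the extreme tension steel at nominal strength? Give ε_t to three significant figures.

a = A_s f_y/(0.85 f'_c b) = 5.072 in.
β₁ = 0.797, so c = a/β₁ = 5.072/0.797 = 6.364 in.
From the linear strain diagram with ε_cu = 0.003: ε_t = 0.003 (d − c)/c = 0.003 × (20.3 − 6.364)/6.364 = 0.00657.
Since ε_t ≥ 0.005, the section is tension-controlled.

ε_t ≈ 0.00657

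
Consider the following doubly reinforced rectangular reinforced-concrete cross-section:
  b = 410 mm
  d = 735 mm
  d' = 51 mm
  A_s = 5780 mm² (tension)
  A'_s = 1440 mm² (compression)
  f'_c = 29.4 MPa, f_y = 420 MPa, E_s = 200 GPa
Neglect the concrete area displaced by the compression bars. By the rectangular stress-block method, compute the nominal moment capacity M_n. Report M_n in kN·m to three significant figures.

Assume both tension and compression steel yield.
Net tension couple steel: A_s − A'_s = 4340 mm².
a = (A_s − A'_s) f_y / (0.85 f'_c b) = 1822800/(0.85 × 29.4 × 410) = 177.91 mm.
c = a/β₁ = 177.91/0.84 = 211.80 mm; ε'_s = 0.003(c − d')/c = 0.0023 ≥ f_y/E_s = 0.0021, so compression steel does yield.
M_n = (A_s − A'_s) f_y (d − a/2) + A'_s f_y (d − d') = [1822800 × (735 − 88.955) + 604800 × (735 − 51)] × 10⁻⁶ = 1177.61 + 413.68 = 1591.29 kN·m.

M_n ≈ 1590 kN·m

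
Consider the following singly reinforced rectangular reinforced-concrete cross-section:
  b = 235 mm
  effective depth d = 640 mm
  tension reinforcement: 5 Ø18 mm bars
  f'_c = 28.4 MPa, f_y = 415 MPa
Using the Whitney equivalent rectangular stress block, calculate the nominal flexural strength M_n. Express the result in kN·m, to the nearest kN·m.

A_s = 5 × 254 = 1270 mm².
T = A_s f_y = 1270 × 415 = 527050 N = 527.05 kN.
From C = T: a = T/(0.85 f'_c b) = 527050/(0.85 × 28.4 × 235) = 92.91 mm.
M_n = T(d − a/2) = 527.05 kN × (640 − 46.455) mm = 312.83 kN·m.

M_n ≈ 313 kN·m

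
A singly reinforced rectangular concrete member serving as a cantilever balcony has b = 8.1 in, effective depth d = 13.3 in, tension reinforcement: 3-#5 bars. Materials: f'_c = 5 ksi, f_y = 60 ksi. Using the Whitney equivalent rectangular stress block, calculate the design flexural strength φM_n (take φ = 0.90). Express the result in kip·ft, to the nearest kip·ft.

A_s = 3 × 0.31 = 0.93 in².
T = A_s f_y = 0.93 × 60 = 55.8 kips.
a = T/(0.85 f'_c b) = 55.8/(0.85 × 5 × 8.1) = 1.621 in.
M_n = T(d − a/2) = 55.8 × (13.3 − 0.8105) = 696.9 kip·in = 696.9/12 = 58.08 kip·ft.
φM_n = 0.90 × 58.08 = 52.27 kip·ft.

φM_n ≈ 52 kip·ft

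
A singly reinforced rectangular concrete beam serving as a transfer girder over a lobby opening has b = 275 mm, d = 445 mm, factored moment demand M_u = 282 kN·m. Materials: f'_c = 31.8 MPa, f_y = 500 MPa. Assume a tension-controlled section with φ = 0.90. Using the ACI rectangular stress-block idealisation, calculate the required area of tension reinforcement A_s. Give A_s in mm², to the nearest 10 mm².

M_n = M_u/φ = 282/0.90 = 313.333 kN·m.
With M_n = 0.85 f'_c a b (d − a/2), solve the quadratic for a:
a = d − √(d² − 2M_n/(0.85 f'_c b)) = 445 − √(445² − 2 × 313.333×10⁶/(0.85 × 31.8 × 275)) = 107.78 mm.
A_s = 0.85 f'_c a b / f_y = 0.85 × 31.8 × 107.78 × 275 / 500 = 1602.3 mm².

A_s ≈ 1600 mm²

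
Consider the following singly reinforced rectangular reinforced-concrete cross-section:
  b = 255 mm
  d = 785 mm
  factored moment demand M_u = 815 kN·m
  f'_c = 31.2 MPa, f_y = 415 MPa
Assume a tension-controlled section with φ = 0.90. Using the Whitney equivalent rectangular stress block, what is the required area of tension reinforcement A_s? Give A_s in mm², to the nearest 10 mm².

M_n = M_u/φ = 815/0.90 = 905.556 kN·m.
With M_n = 0.85 f'_c a b (d − a/2), solve the quadratic for a:
a = d − √(d² − 2M_n/(0.85 f'_c b)) = 785 − √(785² − 2 × 905.556×10⁶/(0.85 × 31.2 × 255)) = 194.74 mm.
A_s = 0.85 f'_c a b / f_y = 0.85 × 31.2 × 194.74 × 255 / 415 = 3173.4 mm².

A_s ≈ 3170 mm²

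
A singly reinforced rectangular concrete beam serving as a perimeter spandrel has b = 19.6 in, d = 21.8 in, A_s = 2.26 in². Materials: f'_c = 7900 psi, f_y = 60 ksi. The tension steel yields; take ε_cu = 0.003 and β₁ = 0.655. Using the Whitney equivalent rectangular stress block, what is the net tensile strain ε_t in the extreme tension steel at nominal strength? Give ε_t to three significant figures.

a = A_s f_y/(0.85 f'_c b) = 1.030 in.
β₁ = 0.655, so c = a/β₁ = 1.030/0.655 = 1.573 in.
From the linear strain diagram with ε_cu = 0.003: ε_t = 0.003 (d − c)/c = 0.003 × (21.8 − 1.573)/1.573 = 0.0386.
Since ε_t ≥ 0.005, the section is tension-controlled.

ε_t ≈ 0.0386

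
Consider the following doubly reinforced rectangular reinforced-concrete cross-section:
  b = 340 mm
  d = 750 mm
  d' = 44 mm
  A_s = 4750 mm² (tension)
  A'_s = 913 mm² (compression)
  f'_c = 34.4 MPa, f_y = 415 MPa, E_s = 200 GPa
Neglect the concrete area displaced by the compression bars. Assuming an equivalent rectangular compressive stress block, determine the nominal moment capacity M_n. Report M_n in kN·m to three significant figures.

M_n ≈ 1330 kN·m

Assume both tension and compression steel yield.
Net tension couple steel: A_s − A'_s = 3837 mm².
a = (A_s − A'_s) f_y / (0.85 f'_c b) = 1592355/(0.85 × 34.4 × 340) = 160.17 mm.
c = a/β₁ = 160.17/0.804 = 199.22 mm; ε'_s = 0.003(c − d')/c = 0.0023 ≥ f_y/E_s = 0.0021, so compression steel does yield.
M_n = (A_s − A'_s) f_y (d − a/2) + A'_s f_y (d − d') = [1592355 × (750 − 80.085) + 378895 × (750 − 44)] × 10⁻⁶ = 1066.74 + 267.50 = 1334.24 kN·m.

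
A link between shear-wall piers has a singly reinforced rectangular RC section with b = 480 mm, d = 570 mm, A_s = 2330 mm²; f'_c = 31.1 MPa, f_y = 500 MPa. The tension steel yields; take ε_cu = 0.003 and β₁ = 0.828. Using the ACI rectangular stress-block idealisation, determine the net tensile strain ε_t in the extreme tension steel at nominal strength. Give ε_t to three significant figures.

a = A_s f_y/(0.85 f'_c b) = 91.81 mm.
β₁ = 0.828, so c = a/β₁ = 91.81/0.828 = 110.88 mm.
From the linear strain diagram with ε_cu = 0.003: ε_t = 0.003 (d − c)/c = 0.003 × (570 − 110.88)/110.88 = 0.0124.
Since ε_t ≥ 0.005, the section is tension-controlled.

ε_t ≈ 0.0124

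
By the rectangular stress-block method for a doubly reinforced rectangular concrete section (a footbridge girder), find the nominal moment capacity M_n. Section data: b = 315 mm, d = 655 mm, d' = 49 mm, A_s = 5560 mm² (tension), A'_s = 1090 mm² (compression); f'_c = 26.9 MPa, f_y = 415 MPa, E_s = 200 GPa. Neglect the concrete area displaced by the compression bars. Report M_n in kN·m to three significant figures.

M_n ≈ 1250 kN·m

Assume both tension and compression steel yield.
Net tension couple steel: A_s − A'_s = 4470 mm².
a = (A_s − A'_s) f_y / (0.85 f'_c b) = 1855050/(0.85 × 26.9 × 315) = 257.56 mm.
c = a/β₁ = 257.56/0.85 = 303.01 mm; ε'_s = 0.003(c − d')/c = 0.0025 ≥ f_y/E_s = 0.0021, so compression steel does yield.
M_n = (A_s − A'_s) f_y (d − a/2) + A'_s f_y (d − d') = [1855050 × (655 − 128.78) + 452350 × (655 − 49)] × 10⁻⁶ = 976.16 + 274.12 = 1250.28 kN·m.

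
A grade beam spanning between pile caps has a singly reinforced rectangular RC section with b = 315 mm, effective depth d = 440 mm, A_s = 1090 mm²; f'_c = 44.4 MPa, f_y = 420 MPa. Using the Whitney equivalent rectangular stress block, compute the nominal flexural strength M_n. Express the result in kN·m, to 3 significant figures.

T = A_s f_y = 1090 × 420 = 457800 N = 457.8 kN.
From C = T: a = T/(0.85 f'_c b) = 457800/(0.85 × 44.4 × 315) = 38.51 mm.
M_n = T(d − a/2) = 457.8 kN × (440 − 19.255) mm = 192.62 kN·m.

M_n ≈ 193 kN·m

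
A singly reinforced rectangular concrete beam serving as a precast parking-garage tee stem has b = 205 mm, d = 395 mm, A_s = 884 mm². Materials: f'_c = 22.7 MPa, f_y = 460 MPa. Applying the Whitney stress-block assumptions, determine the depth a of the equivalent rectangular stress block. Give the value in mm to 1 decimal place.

a ≈ 102.8 mm

T = A_s f_y = 884 × 460 = 406640 N = 406.64 kN.
Setting C = 0.85 f'_c a b equal to T: a = 406640/(0.85 × 22.7 × 205) = 102.8 mm.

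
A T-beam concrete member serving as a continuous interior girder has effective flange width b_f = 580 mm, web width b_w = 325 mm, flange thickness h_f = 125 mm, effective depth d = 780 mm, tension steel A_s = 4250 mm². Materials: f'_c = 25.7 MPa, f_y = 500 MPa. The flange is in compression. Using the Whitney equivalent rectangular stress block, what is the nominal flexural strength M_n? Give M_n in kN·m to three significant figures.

M_n ≈ 1470 kN·m

Tension: T = A_s f_y = 4250 × 500 = 2125000 N.
Try a within the flange: a = T/(0.85 f'_c b_f) = 2125000/(0.85 × 25.7 × 580) = 167.72 mm.
a = 167.72 > h_f = 125 mm: the block extends into the web. Split into flange-overhang and web parts.
C_f = 0.85 f'_c (b_f − b_w) h_f = 0.85 × 25.7 × (580 − 325) × 125 = 696309 N.
Remaining web compression depth: a_w = (T − C_f)/(0.85 f'_c b_w) = (2125000 − 696309)/(0.85 × 25.7 × 325) = 201.23 mm.
M_n = C_f(d − h_f/2) + (T − C_f)(d − a_w/2) = 696309 × (780 − 62.5) + 1428691 × (780 − 100.615) = 499.60 + 970.63 = 1470.23 × 10⁶ N·mm.
M_n = 1470.23 kN·m.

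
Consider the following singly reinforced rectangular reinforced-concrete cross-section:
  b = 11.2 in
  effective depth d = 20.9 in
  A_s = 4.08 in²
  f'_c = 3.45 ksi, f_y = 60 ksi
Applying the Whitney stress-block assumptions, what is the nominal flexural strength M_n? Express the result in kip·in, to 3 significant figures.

T = A_s f_y = 4.08 × 60 = 244.8 kips.
a = T/(0.85 f'_c b) = 244.8/(0.85 × 3.45 × 11.2) = 7.453 in.
M_n = T(d − a/2) = 244.8 × (20.9 − 3.7265) = 4204.1 kip·in.

M_n ≈ 4200 kip·in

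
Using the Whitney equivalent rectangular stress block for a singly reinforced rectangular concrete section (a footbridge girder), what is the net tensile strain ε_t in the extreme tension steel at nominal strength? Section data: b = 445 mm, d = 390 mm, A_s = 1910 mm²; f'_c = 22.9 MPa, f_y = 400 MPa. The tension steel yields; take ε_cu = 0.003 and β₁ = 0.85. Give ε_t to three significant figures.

ε_t ≈ 0.00828

a = A_s f_y/(0.85 f'_c b) = 88.20 mm.
β₁ = 0.85, so c = a/β₁ = 88.20/0.85 = 103.76 mm.
From the linear strain diagram with ε_cu = 0.003: ε_t = 0.003 (d − c)/c = 0.003 × (390 − 103.76)/103.76 = 0.00828.
Since ε_t ≥ 0.005, the section is tension-controlled.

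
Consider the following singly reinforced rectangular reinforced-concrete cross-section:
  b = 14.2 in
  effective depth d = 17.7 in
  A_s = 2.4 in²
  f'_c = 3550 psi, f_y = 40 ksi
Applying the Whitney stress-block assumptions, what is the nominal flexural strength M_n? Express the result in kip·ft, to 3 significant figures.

T = A_s f_y = 2.4 × 40 = 96 kips.
a = T/(0.85 f'_c b) = 96/(0.85 × 3.55 × 14.2) = 2.240 in.
M_n = T(d − a/2) = 96 × (17.7 − 1.12) = 1591.7 kip·in = 1591.7/12 = 132.64 kip·ft.

M_n ≈ 133 kip·ft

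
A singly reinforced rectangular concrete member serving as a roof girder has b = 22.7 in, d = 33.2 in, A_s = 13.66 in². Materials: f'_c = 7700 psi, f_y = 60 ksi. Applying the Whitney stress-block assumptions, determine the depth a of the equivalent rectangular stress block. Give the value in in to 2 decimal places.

a ≈ 5.52 in

T = A_s f_y = 13.66 × 60 = 819.6 kips.
a = T/(0.85 f'_c b) = 819.6/(0.85 × 7.7 × 22.7) = 5.52 in.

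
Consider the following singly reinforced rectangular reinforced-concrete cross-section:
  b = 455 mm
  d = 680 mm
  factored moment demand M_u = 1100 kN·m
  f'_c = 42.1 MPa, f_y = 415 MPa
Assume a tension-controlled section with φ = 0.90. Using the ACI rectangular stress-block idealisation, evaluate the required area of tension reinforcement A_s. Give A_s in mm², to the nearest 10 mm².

A_s ≈ 4750 mm²

M_n = M_u/φ = 1100/0.90 = 1222.22 kN·m.
With M_n = 0.85 f'_c a b (d − a/2), solve the quadratic for a:
a = d − √(d² − 2M_n/(0.85 f'_c b)) = 680 − √(680² − 2 × 1222.22×10⁶/(0.85 × 42.1 × 455)) = 121.19 mm.
A_s = 0.85 f'_c a b / f_y = 0.85 × 42.1 × 121.19 × 455 / 415 = 4754.8 mm².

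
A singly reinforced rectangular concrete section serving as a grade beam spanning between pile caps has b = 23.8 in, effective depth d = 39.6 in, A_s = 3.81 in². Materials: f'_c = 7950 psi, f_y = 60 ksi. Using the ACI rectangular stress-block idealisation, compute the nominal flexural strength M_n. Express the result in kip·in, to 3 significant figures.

T = A_s f_y = 3.81 × 60 = 228.6 kips.
a = T/(0.85 f'_c b) = 228.6/(0.85 × 7.95 × 23.8) = 1.421 in.
M_n = T(d − a/2) = 228.6 × (39.6 − 0.7105) = 8890.1 kip·in.

M_n ≈ 8890 kip·in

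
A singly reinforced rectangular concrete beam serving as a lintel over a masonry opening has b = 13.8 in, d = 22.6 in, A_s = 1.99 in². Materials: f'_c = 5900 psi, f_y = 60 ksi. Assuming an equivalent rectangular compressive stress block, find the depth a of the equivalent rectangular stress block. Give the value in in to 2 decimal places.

T = A_s f_y = 1.99 × 60 = 119.4 kips.
a = T/(0.85 f'_c b) = 119.4/(0.85 × 5.9 × 13.8) = 1.73 in.

a ≈ 1.73 in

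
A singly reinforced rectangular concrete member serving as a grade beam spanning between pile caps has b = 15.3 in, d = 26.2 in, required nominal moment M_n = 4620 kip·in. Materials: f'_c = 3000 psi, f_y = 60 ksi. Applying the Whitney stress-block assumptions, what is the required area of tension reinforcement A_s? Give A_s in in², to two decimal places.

From M_n = 0.85 f'_c a b (d − a/2):
a = d − √(d² − 2M_n/(0.85 f'_c b)) = 26.2 − √(26.2² − 2 × 4620/(0.85 × 3 × 15.3)) = 4.996 in.
A_s = 0.85 f'_c a b / f_y = 0.85 × 3 × 4.996 × 15.3 / 60 = 3.249 in².

A_s ≈ 3.25 in²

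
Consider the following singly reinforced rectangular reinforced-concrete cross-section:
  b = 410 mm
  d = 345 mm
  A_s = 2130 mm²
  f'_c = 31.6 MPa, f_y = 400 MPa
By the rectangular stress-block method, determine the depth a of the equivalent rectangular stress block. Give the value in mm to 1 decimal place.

a ≈ 77.4 mm

T = A_s f_y = 2130 × 400 = 852000 N = 852 kN.
Setting C = 0.85 f'_c a b equal to T: a = 852000/(0.85 × 31.6 × 410) = 77.4 mm.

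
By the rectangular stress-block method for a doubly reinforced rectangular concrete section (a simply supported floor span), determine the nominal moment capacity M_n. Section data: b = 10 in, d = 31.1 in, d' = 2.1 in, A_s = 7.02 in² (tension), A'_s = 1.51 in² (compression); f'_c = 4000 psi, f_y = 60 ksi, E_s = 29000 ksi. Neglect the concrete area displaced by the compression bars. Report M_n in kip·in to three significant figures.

M_n ≈ 11300 kip·in

Assume both steels yield.
a = (A_s − A'_s) f_y/(0.85 f'_c b) = (7.02 − 1.51) × 60/(0.85 × 4 × 10) = 9.724 in.
c = a/β₁ = 9.724/0.85 = 11.440 in; ε'_s = 0.003(c − d')/c = 0.0024 ≥ ε_y = 0.0021, so the compression steel yields.
M_n = (A_s − A'_s) f_y (d − a/2) + A'_s f_y (d − d') = 330.6 × (31.1 − 4.862) + 90.6 × (31.1 − 2.1) = 8674.3 + 2627.4 = 11301.7 kip·in.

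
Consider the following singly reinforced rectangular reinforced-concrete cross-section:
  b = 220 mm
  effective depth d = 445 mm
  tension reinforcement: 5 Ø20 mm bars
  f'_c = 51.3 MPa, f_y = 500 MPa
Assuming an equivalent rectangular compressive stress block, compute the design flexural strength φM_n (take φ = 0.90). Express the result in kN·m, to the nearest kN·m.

A_s = 5 × 314 = 1570 mm².
T = A_s f_y = 1570 × 500 = 785000 N = 785 kN.
From C = T: a = T/(0.85 f'_c b) = 785000/(0.85 × 51.3 × 220) = 81.83 mm.
M_n = T(d − a/2) = 785 kN × (445 − 40.915) mm = 317.21 kN·m.
φM_n = 0.90 × 317.21 = 285.49 kN·m.

φM_n ≈ 285 kN·m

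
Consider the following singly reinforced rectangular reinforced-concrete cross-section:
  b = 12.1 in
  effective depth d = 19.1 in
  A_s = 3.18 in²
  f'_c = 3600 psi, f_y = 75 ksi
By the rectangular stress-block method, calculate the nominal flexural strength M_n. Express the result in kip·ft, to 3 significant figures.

T = A_s f_y = 3.18 × 75 = 238.5 kips.
a = T/(0.85 f'_c b) = 238.5/(0.85 × 3.6 × 12.1) = 6.441 in.
M_n = T(d − a/2) = 238.5 × (19.1 − 3.2205) = 3787.3 kip·in = 3787.3/12 = 315.61 kip·ft.

M_n ≈ 316 kip·ft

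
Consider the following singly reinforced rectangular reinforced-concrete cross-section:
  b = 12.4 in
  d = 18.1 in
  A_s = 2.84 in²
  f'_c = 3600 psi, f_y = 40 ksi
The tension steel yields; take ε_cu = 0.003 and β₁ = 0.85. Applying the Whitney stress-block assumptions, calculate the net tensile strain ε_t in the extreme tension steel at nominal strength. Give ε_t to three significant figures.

ε_t ≈ 0.0124

a = A_s f_y/(0.85 f'_c b) = 2.994 in.
β₁ = 0.85, so c = a/β₁ = 2.994/0.85 = 3.522 in.
From the linear strain diagram with ε_cu = 0.003: ε_t = 0.003 (d − c)/c = 0.003 × (18.1 − 3.522)/3.522 = 0.0124.
Since ε_t ≥ 0.005, the section is tension-controlled.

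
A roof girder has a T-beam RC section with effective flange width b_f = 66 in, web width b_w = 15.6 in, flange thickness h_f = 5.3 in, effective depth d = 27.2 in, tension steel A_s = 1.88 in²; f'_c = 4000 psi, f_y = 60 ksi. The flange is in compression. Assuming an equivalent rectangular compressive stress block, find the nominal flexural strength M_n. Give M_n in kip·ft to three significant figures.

Tension: T = A_s f_y = 1.88 × 60 = 112.8 kips.
Try a within the flange: a = T/(0.85 f'_c b_f) = 112.8/(0.85 × 4 × 66) = 0.503 in.
Since a = 0.503 ≤ h_f = 5.3 in, the stress block lies entirely in the flange; analyse as a rectangular beam of width b_f.
M_n = T(d − a/2) = 112.8 × (27.2 − 0.2515) = 3039.8 kip·in.
M_n = 3039.8/12 = 253.32 kip·ft.

M_n ≈ 253 kip·ft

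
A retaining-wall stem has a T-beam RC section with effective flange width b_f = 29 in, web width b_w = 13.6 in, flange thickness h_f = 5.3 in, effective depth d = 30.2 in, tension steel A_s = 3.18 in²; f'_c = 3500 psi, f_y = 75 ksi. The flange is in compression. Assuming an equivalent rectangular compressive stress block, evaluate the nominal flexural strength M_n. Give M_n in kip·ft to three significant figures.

M_n ≈ 573 kip·ft

Tension: T = A_s f_y = 3.18 × 75 = 238.5 kips.
Try a within the flange: a = T/(0.85 f'_c b_f) = 238.5/(0.85 × 3.5 × 29) = 2.764 in.
Since a = 2.764 ≤ h_f = 5.3 in, the stress block lies entirely in the flange; analyse as a rectangular beam of width b_f.
M_n = T(d − a/2) = 238.5 × (30.2 − 1.382) = 6873.1 kip·in.
M_n = 6873.1/12 = 572.76 kip·ft.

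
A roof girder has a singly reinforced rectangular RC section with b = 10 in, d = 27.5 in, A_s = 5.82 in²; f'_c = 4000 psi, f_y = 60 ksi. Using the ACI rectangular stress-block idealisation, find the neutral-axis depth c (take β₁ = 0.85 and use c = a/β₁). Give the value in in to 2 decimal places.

c ≈ 12.08 in

T = A_s f_y = 5.82 × 60 = 349.2 kips.
a = T/(0.85 f'_c b) = 349.2/(0.85 × 4 × 10) = 10.2706 in.
With β₁ = 0.85, c = a/β₁ = 10.2706/0.85 = 12.08 in.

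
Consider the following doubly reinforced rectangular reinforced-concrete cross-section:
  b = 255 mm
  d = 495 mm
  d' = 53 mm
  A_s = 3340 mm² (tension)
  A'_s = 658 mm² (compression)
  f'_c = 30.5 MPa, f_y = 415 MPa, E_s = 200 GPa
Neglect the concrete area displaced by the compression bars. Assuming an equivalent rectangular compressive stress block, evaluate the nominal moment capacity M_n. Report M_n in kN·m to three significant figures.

M_n ≈ 578 kN·m

Assume both tension and compression steel yield.
Net tension couple steel: A_s − A'_s = 2682 mm².
a = (A_s − A'_s) f_y / (0.85 f'_c b) = 1113030/(0.85 × 30.5 × 255) = 168.36 mm.
c = a/β₁ = 168.36/0.832 = 202.36 mm; ε'_s = 0.003(c − d')/c = 0.0022 ≥ f_y/E_s = 0.0021, so compression steel does yield.
M_n = (A_s − A'_s) f_y (d − a/2) + A'_s f_y (d − d') = [1113030 × (495 − 84.18) + 273070 × (495 − 53)] × 10⁻⁶ = 457.25 + 120.70 = 577.95 kN·m.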